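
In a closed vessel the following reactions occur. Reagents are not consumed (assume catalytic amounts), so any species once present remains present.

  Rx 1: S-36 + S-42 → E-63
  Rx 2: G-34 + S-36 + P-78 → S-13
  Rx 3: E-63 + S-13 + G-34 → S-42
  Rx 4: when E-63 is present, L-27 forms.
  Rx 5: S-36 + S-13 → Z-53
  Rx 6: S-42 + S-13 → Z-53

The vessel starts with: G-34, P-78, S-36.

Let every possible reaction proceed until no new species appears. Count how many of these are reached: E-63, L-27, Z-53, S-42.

1

G-34, S-36, and P-78 present → S-13 forms (Rx 2).
S-36 and S-13 present → Z-53 forms (Rx 5).
E-63 would need S-36 and S-42 (Rx 1), but S-42 never forms.
L-27 would need E-63 (Rx 4), but E-63 never forms.
Z-53: reached.
S-42 would need E-63, S-13, and G-34 (Rx 3), but E-63 never forms.
Reached: Z-53 — 1 of the 4.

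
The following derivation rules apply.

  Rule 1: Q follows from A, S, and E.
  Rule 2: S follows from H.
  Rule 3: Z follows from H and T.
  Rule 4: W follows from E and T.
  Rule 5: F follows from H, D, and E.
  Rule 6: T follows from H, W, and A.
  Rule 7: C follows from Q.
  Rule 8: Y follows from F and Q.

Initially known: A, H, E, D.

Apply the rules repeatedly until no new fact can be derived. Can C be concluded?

Yes

H holds, so S follows (Rule 2).
From A, S, and E, Rule 1 gives Q.
From Q, Rule 7 gives C.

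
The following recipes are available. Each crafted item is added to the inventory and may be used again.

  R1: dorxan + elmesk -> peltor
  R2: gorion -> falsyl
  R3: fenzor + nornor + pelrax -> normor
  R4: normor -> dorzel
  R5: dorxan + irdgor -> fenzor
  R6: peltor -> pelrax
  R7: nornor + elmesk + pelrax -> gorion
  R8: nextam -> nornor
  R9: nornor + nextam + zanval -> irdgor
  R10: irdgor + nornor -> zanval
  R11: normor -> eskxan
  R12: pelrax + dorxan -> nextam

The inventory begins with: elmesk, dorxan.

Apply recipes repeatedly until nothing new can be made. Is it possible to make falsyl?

dorxan + elmesk -> peltor (R1).
Using R6, peltor makes pelrax.
pelrax + dorxan -> nextam (R12).
nextam -> nornor (R8).
Using R7, nornor, elmesk, and pelrax make gorion.
gorion -> falsyl (R2).

Yes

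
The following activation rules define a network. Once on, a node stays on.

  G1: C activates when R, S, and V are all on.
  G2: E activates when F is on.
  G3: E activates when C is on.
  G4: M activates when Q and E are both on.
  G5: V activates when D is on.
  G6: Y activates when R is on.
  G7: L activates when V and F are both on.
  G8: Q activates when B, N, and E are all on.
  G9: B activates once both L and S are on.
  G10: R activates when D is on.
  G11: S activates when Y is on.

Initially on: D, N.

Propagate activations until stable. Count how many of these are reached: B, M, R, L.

1

G10: D on → R on.
B would need L and S (G9), but L never turns on.
M would need Q and E (G4), but Q never turns on.
R: reached.
L would need V and F (G7), but F never turns on.
Reached: R — 1 of the 4.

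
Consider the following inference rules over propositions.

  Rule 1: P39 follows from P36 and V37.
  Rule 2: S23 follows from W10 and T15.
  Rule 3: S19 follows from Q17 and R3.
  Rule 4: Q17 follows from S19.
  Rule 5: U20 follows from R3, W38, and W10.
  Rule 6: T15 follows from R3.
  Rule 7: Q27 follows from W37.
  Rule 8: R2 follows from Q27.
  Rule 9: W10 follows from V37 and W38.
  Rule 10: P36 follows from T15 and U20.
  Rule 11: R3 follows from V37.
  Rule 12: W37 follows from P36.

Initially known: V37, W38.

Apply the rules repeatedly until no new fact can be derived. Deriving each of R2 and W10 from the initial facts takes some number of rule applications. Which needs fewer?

W10

W10: V37 and W38 hold, so W10 follows (Rule 9). [1 rule application]
R2: From V37, Rule 11 gives R3. From V37 and W38, Rule 9 gives W10. From R3, W38, and W10, Rule 5 gives U20. From R3, Rule 6 gives T15. T15 and U20 hold, so P36 follows (Rule 10). From P36, Rule 12 gives W37. From W37, Rule 7 gives Q27. From Q27, Rule 8 gives R2. [8 rule applications]
W10 needs fewer.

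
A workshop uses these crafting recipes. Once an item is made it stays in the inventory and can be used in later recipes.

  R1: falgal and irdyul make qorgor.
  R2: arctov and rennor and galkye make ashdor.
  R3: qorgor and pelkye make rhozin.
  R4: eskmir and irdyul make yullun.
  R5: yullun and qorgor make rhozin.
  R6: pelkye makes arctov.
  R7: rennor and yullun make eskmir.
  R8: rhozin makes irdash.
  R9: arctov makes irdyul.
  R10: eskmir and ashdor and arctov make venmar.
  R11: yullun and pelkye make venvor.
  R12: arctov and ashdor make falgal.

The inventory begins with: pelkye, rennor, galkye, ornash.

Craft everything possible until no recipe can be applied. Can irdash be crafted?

Yes

pelkye → arctov (R6).
arctov and rennor and galkye → ashdor (R2).
arctov → irdyul (R9).
Using R12, arctov and ashdor make falgal.
falgal and irdyul → qorgor (R1).
Using R3, qorgor and pelkye make rhozin.
rhozin → irdash (R8).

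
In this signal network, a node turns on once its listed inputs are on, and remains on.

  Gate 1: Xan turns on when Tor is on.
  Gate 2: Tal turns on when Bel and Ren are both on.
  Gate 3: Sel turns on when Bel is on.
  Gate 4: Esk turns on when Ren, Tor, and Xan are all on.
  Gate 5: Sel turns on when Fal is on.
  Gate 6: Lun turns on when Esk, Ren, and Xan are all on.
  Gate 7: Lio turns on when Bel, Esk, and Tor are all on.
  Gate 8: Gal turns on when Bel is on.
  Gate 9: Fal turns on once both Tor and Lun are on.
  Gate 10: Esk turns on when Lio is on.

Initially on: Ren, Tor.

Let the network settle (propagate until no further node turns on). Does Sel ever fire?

Yes

Tor is on, so Xan turns on (Gate 1).
Gate 4: Ren, Tor, and Xan on → Esk on.
Esk, Ren, and Xan are on, so Lun turns on (Gate 6).
Gate 9: Tor and Lun on → Fal on.
Fal is on, so Sel turns on (Gate 5).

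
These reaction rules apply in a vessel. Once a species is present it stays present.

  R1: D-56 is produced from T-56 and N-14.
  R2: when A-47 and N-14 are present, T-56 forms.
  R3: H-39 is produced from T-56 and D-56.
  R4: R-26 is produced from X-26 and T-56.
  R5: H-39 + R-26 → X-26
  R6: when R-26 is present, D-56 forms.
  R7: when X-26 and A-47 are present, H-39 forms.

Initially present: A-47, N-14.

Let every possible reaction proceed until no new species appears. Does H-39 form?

Yes

A-47 and N-14 present → T-56 forms (R2).
T-56 and N-14 present → D-56 forms (R1).
T-56 and D-56 present → H-39 forms (R3).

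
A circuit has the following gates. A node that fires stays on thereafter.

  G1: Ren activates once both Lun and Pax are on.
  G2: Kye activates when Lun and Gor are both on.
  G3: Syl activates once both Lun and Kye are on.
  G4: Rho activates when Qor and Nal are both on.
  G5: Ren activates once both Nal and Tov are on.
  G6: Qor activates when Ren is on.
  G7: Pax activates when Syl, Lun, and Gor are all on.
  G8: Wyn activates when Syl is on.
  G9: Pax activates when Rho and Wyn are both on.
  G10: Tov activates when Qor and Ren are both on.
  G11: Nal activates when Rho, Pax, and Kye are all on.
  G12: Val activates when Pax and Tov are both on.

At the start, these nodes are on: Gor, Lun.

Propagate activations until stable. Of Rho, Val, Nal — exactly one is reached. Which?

Val

Lun and Gor are on, so Kye activates (G2).
G3: Lun and Kye on → Syl on.
G7: Syl, Lun, and Gor on → Pax on.
Lun and Pax are on, so Ren activates (G1).
Ren is on, so Qor activates (G6).
G10: Qor and Ren on → Tov on.
Pax and Tov are on, so Val activates (G12).
Rho would need Qor and Nal (G4), but Nal never turns on. Nal would need Rho, Pax, and Kye (G11), but Rho never turns on.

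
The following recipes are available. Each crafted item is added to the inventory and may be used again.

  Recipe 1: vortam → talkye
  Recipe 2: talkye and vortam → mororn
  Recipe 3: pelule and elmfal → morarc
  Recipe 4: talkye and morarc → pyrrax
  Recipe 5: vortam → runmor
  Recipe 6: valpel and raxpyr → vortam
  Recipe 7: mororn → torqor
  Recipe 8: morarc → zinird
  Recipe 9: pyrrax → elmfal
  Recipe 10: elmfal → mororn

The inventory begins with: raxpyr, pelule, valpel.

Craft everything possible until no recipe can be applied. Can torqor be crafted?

Using Recipe 6, valpel and raxpyr make vortam.
vortam → talkye (Recipe 1).
talkye and vortam → mororn (Recipe 2).
mororn → torqor (Recipe 7).

Yes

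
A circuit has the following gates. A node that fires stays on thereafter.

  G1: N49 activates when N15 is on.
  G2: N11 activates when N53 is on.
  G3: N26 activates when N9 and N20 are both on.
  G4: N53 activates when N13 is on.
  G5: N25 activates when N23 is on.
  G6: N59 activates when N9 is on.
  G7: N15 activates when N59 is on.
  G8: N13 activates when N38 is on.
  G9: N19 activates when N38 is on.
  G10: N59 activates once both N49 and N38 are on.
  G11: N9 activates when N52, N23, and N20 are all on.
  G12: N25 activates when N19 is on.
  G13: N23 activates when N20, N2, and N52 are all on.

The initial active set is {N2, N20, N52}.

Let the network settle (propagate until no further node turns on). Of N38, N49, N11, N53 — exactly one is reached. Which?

N20, N2, and N52 are on, so N23 activates (G13).
N52, N23, and N20 are on, so N9 activates (G11).
N9 is on, so N59 activates (G6).
G7: N59 on → N15 on.
N15 is on, so N49 activates (G1).
N53 would need N13 (G4), but N13 never turns on. N11 would need N53 (G2), but N53 never turns on. No rule produces N38, and it is not given.

N49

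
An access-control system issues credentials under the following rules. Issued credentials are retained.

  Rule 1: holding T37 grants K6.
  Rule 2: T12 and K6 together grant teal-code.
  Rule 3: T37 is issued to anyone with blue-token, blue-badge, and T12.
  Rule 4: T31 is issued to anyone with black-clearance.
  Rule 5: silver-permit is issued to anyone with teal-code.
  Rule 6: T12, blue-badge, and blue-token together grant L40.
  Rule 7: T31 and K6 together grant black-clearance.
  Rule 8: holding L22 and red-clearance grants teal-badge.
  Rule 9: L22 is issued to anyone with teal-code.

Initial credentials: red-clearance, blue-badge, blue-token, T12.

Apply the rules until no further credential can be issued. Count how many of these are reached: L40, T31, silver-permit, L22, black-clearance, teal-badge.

4

Holding blue-token, blue-badge, and T12 grants T37 (Rule 3).
Holding T12, blue-badge, and blue-token grants L40 (Rule 6).
Holding T37 grants K6 (Rule 1).
Holding T12 and K6 grants teal-code (Rule 2).
Holding teal-code grants silver-permit (Rule 5).
Holding teal-code grants L22 (Rule 9).
Holding L22 and red-clearance grants teal-badge (Rule 8).
L40: reached.
T31 would need black-clearance (Rule 4), but black-clearance is never granted.
silver-permit: reached.
L22: reached.
black-clearance would need T31 and K6 (Rule 7), but T31 is never granted.
teal-badge: reached.
Reached: L40, silver-permit, L22, and teal-badge — 4 of the 6.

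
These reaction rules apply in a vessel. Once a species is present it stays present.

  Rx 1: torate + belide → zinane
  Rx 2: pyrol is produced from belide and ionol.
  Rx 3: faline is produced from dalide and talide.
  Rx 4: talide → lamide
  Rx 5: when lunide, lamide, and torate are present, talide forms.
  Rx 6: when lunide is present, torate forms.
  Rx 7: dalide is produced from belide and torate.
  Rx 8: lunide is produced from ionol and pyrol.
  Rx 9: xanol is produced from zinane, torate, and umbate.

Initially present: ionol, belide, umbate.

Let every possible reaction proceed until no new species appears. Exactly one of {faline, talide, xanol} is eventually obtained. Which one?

xanol

belide and ionol present → pyrol forms (Rx 2).
ionol and pyrol present → lunide forms (Rx 8).
lunide present → torate forms (Rx 6).
torate and belide present → zinane forms (Rx 1).
zinane, torate, and umbate present → xanol forms (Rx 9).
faline would need dalide and talide (Rx 3), but talide never forms. talide would need lunide, lamide, and torate (Rx 5), but lamide never forms.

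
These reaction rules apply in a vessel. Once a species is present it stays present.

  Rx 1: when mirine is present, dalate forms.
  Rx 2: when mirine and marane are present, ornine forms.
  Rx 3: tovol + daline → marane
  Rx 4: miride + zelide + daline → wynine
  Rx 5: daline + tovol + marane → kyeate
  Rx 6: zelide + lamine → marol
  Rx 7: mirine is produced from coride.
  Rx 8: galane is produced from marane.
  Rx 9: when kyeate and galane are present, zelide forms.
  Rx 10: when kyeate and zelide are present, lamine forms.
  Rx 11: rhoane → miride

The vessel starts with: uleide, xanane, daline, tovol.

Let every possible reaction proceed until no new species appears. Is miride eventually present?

No

miride would need rhoane (Rx 11), but rhoane never forms.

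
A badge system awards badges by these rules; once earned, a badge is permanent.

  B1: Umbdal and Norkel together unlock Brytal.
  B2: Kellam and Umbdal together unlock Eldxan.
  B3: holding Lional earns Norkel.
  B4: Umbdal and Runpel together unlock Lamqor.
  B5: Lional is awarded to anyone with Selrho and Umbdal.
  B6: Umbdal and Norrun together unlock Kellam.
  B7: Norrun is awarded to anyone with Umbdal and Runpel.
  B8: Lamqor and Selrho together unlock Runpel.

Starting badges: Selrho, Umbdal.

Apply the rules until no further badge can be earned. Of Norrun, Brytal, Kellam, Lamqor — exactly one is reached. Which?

Brytal

With Selrho and Umbdal, Lional is earned (B5).
With Lional, Norkel is earned (B3).
With Umbdal and Norkel, Brytal is earned (B1).
Kellam would need Umbdal and Norrun (B6), but Norrun is never earned. Lamqor would need Umbdal and Runpel (B4), but Runpel is never earned. Norrun would need Umbdal and Runpel (B7), but Runpel is never earned.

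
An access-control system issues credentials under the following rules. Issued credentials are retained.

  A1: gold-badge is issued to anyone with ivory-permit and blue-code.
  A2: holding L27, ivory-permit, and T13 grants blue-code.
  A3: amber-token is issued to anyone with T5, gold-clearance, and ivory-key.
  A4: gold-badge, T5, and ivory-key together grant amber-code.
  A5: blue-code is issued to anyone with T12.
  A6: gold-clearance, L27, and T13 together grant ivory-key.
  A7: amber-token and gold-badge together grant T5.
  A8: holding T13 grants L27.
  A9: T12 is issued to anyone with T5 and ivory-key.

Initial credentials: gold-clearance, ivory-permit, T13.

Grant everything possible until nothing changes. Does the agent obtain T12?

No

T12 would need T5 and ivory-key (A9), but T5 is never granted.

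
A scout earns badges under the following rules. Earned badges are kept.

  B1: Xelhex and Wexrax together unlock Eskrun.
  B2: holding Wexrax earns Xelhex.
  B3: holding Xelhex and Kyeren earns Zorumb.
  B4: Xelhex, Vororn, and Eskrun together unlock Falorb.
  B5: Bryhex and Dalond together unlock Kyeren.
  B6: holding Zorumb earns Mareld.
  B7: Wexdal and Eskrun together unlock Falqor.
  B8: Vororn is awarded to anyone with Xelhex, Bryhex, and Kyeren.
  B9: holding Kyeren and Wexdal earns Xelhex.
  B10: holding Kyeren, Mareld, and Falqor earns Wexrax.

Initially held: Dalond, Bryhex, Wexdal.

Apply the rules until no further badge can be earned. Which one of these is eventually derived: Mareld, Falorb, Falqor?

Mareld

With Bryhex and Dalond, Kyeren is earned (B5).
With Kyeren and Wexdal, Xelhex is earned (B9).
With Xelhex and Kyeren, Zorumb is earned (B3).
With Zorumb, Mareld is earned (B6).
Falorb would need Xelhex, Vororn, and Eskrun (B4), but Eskrun is never earned. Falqor would need Wexdal and Eskrun (B7), but Eskrun is never earned.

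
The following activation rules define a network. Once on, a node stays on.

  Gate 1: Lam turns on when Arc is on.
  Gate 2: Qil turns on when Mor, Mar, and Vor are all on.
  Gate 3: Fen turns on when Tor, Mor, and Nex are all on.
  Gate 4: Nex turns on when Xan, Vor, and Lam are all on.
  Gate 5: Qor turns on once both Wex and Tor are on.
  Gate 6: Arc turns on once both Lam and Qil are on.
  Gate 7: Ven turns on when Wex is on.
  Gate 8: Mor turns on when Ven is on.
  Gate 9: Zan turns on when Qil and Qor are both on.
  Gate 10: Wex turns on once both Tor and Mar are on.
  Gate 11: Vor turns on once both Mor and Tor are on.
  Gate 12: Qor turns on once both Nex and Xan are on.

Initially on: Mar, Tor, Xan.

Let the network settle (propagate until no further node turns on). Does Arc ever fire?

Arc would need Lam and Qil (Gate 6), but Lam never turns on.

No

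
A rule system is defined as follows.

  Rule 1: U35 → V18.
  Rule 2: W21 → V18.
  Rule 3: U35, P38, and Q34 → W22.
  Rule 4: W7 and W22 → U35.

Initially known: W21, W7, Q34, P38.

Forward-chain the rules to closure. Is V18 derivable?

W21 holds, so V18 follows (Rule 2).

Yes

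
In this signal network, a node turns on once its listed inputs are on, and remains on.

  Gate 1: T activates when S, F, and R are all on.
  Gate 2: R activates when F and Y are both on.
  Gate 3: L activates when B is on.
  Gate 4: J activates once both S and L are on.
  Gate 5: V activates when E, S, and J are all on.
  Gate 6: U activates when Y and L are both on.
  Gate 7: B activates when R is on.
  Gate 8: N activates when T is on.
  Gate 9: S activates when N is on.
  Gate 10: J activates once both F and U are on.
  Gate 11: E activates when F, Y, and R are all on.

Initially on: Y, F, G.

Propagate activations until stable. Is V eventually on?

No

V would need E, S, and J (Gate 5), but S never turns on.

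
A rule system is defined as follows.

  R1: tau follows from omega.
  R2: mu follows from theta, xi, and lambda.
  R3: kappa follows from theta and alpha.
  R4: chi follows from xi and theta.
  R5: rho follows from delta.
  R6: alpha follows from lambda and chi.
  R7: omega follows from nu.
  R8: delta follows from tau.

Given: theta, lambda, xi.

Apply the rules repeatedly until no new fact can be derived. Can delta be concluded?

delta would need tau (R8), but tau is never established.

No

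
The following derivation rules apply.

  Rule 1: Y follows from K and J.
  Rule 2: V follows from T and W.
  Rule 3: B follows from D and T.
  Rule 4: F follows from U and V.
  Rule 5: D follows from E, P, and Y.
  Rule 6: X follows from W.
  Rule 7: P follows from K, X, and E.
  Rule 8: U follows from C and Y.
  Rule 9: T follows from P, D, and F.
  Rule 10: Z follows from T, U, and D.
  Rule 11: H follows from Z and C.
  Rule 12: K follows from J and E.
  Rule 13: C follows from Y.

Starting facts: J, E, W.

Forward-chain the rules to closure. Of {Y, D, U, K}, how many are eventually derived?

J and E hold, so K follows (Rule 12).
From W, Rule 6 gives X.
K and J hold, so Y follows (Rule 1).
From K, X, and E, Rule 7 gives P.
From Y, Rule 13 gives C.
E, P, and Y hold, so D follows (Rule 5).
From C and Y, Rule 8 gives U.
Y: reached.
D: reached.
U: reached.
K: reached.
All 4 are reached.

4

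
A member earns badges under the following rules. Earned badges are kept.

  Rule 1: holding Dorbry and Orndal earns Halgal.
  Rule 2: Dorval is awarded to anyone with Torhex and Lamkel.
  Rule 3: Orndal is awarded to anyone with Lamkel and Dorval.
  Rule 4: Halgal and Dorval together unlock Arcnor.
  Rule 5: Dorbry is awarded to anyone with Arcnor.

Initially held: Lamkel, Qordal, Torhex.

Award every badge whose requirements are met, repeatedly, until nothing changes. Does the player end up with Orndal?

With Torhex and Lamkel, Dorval is earned (Rule 2).
With Lamkel and Dorval, Orndal is earned (Rule 3).

Yes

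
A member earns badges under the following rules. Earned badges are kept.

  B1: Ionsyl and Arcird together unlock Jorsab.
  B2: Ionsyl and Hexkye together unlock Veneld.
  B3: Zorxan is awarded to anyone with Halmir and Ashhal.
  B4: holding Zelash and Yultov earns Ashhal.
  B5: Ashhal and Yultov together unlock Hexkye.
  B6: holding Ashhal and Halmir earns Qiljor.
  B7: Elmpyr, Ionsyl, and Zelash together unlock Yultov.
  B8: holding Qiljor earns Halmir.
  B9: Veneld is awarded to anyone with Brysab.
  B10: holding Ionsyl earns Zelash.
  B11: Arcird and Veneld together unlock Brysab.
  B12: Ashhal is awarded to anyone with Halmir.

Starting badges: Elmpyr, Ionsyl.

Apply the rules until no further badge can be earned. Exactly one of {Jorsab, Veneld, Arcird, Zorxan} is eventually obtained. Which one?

Veneld

With Ionsyl, Zelash is earned (B10).
With Elmpyr, Ionsyl, and Zelash, Yultov is earned (B7).
With Zelash and Yultov, Ashhal is earned (B4).
With Ashhal and Yultov, Hexkye is earned (B5).
With Ionsyl and Hexkye, Veneld is earned (B2).
Jorsab would need Ionsyl and Arcird (B1), but Arcird is never earned. Zorxan would need Halmir and Ashhal (B3), but Halmir is never earned. No rule produces Arcird, and it is not given.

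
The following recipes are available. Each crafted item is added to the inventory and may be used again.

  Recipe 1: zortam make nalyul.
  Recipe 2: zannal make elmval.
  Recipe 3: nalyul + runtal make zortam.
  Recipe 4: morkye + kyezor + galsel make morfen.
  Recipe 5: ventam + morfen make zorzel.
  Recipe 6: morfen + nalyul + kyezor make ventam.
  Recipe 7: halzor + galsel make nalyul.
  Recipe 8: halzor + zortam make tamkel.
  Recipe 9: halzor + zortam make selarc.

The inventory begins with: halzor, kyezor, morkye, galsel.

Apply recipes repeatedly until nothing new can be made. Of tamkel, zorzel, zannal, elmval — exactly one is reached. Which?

Using Recipe 4, morkye, kyezor, and galsel make morfen.
Using Recipe 7, halzor and galsel make nalyul.
morfen + nalyul + kyezor → ventam (Recipe 6).
ventam + morfen → zorzel (Recipe 5).
elmval would need zannal (Recipe 2), but zannal is never obtained. tamkel would need halzor and zortam (Recipe 8), but zortam is never obtained. No rule produces zannal, and it is not given.

zorzel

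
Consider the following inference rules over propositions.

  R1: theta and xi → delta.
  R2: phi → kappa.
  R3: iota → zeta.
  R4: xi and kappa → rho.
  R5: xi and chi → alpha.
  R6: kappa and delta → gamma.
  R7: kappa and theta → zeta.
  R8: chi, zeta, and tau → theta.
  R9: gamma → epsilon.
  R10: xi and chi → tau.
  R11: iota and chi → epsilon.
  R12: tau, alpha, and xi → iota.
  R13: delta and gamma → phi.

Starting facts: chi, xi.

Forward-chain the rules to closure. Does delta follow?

xi and chi hold, so alpha follows (R5).
xi and chi hold, so tau follows (R10).
From tau, alpha, and xi, R12 gives iota.
iota holds, so zeta follows (R3).
From chi, zeta, and tau, R8 gives theta.
theta and xi hold, so delta follows (R1).

Yes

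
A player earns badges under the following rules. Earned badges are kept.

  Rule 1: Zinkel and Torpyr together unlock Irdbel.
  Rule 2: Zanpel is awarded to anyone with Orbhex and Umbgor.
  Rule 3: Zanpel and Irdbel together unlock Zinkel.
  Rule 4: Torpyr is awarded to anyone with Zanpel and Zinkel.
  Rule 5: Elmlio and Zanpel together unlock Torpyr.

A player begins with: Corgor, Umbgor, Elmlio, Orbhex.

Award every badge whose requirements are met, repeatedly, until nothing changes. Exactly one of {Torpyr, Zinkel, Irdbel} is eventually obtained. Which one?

With Orbhex and Umbgor, Zanpel is earned (Rule 2).
With Elmlio and Zanpel, Torpyr is earned (Rule 5).
Zinkel would need Zanpel and Irdbel (Rule 3), but Irdbel is never earned. Irdbel would need Zinkel and Torpyr (Rule 1), but Zinkel is never earned.

Torpyr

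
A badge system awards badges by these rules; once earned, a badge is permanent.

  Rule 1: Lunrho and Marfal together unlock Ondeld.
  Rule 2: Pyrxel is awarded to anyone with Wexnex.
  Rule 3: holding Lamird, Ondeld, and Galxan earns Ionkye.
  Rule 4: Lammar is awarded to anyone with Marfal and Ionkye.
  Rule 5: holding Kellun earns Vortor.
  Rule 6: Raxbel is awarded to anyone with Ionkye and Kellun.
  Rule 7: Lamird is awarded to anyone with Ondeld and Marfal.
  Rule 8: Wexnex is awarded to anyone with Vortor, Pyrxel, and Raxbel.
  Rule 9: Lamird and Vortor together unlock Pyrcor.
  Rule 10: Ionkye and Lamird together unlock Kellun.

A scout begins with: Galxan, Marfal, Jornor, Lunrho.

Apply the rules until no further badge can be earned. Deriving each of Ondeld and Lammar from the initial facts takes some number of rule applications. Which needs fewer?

Ondeld: With Lunrho and Marfal, Ondeld is earned (Rule 1). [1 rule application]
Lammar: With Lunrho and Marfal, Ondeld is earned (Rule 1). With Ondeld and Marfal, Lamird is earned (Rule 7). With Lamird, Ondeld, and Galxan, Ionkye is earned (Rule 3). With Marfal and Ionkye, Lammar is earned (Rule 4). [4 rule applications]
Ondeld needs fewer.

Ondeld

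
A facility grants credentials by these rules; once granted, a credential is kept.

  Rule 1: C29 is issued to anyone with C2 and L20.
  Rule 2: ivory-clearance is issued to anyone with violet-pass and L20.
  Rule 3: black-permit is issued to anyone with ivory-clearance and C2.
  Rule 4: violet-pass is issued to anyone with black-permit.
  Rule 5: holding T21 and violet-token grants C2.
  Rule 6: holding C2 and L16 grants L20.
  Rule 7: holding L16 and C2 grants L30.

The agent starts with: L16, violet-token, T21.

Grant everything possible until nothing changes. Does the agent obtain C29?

Yes

Holding T21 and violet-token grants C2 (Rule 5).
Holding C2 and L16 grants L20 (Rule 6).
Holding C2 and L20 grants C29 (Rule 1).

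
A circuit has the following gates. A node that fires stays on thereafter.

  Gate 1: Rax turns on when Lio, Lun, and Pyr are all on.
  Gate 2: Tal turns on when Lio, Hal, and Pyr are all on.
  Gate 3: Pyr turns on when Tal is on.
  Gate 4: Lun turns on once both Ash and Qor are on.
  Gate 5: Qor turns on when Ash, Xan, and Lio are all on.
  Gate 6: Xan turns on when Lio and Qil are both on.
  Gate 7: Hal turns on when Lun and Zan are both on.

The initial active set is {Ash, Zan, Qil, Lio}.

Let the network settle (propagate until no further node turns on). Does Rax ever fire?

No

Rax would need Lio, Lun, and Pyr (Gate 1), but Pyr never turns on.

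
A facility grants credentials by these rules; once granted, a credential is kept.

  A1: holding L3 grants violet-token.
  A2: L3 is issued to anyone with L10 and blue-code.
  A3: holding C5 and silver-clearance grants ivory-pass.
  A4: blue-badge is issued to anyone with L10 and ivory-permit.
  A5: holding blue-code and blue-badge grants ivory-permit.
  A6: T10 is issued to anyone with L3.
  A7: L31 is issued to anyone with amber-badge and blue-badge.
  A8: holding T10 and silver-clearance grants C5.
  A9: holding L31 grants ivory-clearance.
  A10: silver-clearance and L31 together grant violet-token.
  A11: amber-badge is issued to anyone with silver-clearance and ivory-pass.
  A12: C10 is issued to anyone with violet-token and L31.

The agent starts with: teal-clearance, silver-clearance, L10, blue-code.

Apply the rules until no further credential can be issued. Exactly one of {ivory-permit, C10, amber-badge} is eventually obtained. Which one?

Holding L10 and blue-code grants L3 (A2).
Holding L3 grants T10 (A6).
Holding T10 and silver-clearance grants C5 (A8).
Holding C5 and silver-clearance grants ivory-pass (A3).
Holding silver-clearance and ivory-pass grants amber-badge (A11).
ivory-permit would need blue-code and blue-badge (A5), but blue-badge is never granted. C10 would need violet-token and L31 (A12), but L31 is never granted.

amber-badge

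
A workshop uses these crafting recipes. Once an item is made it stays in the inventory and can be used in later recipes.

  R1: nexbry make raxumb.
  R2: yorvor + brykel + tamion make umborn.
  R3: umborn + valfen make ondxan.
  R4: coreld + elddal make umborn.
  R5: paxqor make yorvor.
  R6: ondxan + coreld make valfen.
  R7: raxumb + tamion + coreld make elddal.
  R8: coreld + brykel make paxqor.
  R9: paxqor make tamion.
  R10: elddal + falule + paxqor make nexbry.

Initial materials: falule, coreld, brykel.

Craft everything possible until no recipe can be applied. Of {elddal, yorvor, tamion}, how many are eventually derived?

coreld + brykel → paxqor (R8).
paxqor → tamion (R9).
Using R5, paxqor makes yorvor.
elddal would need raxumb, tamion, and coreld (R7), but raxumb is never obtained.
yorvor: reached.
tamion: reached.
Reached: yorvor and tamion — 2 of the 3.

2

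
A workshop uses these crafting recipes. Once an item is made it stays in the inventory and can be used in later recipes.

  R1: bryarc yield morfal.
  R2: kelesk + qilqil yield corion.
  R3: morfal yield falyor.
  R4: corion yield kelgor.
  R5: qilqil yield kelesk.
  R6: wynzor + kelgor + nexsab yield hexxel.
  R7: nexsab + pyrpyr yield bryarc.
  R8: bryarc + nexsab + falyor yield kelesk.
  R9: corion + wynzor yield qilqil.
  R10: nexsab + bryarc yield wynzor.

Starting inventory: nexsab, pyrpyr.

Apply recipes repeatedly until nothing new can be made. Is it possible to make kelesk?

Yes

Using R7, nexsab and pyrpyr make bryarc.
Using R1, bryarc makes morfal.
morfal → falyor (R3).
Using R8, bryarc, nexsab, and falyor make kelesk.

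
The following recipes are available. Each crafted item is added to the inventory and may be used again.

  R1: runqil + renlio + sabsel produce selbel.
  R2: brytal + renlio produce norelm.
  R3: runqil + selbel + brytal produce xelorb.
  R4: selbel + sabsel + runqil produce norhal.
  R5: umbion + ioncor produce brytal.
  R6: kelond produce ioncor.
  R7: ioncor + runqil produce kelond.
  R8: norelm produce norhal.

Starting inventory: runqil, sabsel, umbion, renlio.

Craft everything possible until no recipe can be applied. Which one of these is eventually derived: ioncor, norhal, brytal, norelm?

norhal

runqil + renlio + sabsel → selbel (R1).
selbel + sabsel + runqil → norhal (R4).
norelm would need brytal and renlio (R2), but brytal is never obtained. brytal would need umbion and ioncor (R5), but ioncor is never obtained. ioncor would need kelond (R6), but kelond is never obtained.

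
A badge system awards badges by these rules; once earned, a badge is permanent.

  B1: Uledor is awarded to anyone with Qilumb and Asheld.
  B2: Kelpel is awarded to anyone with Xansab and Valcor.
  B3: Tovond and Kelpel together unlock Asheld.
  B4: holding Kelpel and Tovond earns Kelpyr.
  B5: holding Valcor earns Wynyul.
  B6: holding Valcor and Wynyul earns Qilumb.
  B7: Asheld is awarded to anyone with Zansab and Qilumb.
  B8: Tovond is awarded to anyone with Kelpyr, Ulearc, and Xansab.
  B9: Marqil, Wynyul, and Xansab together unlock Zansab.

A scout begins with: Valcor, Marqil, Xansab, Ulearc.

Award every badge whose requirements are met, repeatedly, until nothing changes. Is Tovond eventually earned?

Tovond would need Kelpyr, Ulearc, and Xansab (B8), but Kelpyr is never earned.

No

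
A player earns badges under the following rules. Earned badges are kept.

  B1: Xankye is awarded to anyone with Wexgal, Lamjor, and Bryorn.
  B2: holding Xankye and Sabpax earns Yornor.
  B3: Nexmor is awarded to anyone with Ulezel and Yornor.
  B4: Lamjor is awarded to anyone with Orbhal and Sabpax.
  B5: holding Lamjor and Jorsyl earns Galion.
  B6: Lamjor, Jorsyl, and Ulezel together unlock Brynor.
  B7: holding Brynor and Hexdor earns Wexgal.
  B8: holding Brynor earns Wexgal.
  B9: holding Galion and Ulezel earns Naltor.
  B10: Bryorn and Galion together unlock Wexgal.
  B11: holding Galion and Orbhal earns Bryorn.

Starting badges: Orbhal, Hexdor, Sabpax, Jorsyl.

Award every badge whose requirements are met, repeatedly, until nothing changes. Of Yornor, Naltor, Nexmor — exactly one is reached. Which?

Yornor

With Orbhal and Sabpax, Lamjor is earned (B4).
With Lamjor and Jorsyl, Galion is earned (B5).
With Galion and Orbhal, Bryorn is earned (B11).
With Bryorn and Galion, Wexgal is earned (B10).
With Wexgal, Lamjor, and Bryorn, Xankye is earned (B1).
With Xankye and Sabpax, Yornor is earned (B2).
Naltor would need Galion and Ulezel (B9), but Ulezel is never earned. Nexmor would need Ulezel and Yornor (B3), but Ulezel is never earned.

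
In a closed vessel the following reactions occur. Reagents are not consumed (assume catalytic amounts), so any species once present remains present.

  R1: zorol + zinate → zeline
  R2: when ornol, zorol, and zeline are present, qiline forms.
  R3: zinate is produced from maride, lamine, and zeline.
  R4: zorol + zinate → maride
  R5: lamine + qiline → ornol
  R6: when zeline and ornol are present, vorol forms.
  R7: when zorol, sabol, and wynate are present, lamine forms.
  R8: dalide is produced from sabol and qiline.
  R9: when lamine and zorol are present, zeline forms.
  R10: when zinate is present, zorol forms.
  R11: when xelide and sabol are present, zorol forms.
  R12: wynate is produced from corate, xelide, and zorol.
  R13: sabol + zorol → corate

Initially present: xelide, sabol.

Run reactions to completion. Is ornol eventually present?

ornol would need lamine and qiline (R5), but qiline never forms.

No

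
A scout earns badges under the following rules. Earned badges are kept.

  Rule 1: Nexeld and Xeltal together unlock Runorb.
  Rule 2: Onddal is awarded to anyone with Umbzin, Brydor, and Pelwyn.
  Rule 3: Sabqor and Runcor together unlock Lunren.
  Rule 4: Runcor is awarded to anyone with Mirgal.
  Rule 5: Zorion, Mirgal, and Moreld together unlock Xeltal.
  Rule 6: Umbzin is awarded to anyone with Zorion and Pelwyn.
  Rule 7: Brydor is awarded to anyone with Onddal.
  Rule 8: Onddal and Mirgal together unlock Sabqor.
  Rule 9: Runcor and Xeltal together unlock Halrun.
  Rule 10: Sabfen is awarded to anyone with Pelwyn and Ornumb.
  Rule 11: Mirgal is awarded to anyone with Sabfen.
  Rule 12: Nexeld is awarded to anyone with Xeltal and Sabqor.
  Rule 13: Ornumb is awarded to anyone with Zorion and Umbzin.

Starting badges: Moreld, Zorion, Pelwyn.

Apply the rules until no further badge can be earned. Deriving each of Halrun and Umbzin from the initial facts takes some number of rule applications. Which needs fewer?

Umbzin

Umbzin: With Zorion and Pelwyn, Umbzin is earned (Rule 6). [1 rule application]
Halrun: With Zorion and Pelwyn, Umbzin is earned (Rule 6). With Zorion and Umbzin, Ornumb is earned (Rule 13). With Pelwyn and Ornumb, Sabfen is earned (Rule 10). With Sabfen, Mirgal is earned (Rule 11). With Zorion, Mirgal, and Moreld, Xeltal is earned (Rule 5). With Mirgal, Runcor is earned (Rule 4). With Runcor and Xeltal, Halrun is earned (Rule 9). [7 rule applications]
Umbzin needs fewer.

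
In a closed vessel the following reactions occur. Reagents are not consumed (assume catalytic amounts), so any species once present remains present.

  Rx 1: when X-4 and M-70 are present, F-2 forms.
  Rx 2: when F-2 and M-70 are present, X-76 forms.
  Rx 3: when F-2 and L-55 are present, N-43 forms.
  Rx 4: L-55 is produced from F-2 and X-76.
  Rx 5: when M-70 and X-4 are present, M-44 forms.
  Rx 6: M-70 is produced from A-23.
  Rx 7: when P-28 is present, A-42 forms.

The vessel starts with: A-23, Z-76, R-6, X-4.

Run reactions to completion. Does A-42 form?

No

A-42 would need P-28 (Rx 7), but P-28 never forms.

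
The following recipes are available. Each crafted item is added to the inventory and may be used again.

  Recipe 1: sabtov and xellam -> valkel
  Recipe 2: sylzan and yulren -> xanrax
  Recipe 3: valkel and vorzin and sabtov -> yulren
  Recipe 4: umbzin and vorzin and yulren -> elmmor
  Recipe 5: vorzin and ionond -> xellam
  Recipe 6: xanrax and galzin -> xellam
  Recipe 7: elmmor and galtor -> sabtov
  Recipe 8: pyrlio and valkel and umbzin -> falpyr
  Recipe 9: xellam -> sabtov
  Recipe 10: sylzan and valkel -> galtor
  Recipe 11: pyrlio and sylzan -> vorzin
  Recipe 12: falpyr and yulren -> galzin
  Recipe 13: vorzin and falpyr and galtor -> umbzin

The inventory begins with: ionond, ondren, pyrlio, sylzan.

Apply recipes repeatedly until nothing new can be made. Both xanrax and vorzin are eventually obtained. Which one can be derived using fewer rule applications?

vorzin: Using Recipe 11, pyrlio and sylzan make vorzin. [1 rule application]
xanrax: Using Recipe 11, pyrlio and sylzan make vorzin. vorzin and ionond -> xellam (Recipe 5). xellam -> sabtov (Recipe 9). Using Recipe 1, sabtov and xellam make valkel. Using Recipe 3, valkel, vorzin, and sabtov make yulren. Using Recipe 2, sylzan and yulren make xanrax. [6 rule applications]
vorzin needs fewer.

vorzin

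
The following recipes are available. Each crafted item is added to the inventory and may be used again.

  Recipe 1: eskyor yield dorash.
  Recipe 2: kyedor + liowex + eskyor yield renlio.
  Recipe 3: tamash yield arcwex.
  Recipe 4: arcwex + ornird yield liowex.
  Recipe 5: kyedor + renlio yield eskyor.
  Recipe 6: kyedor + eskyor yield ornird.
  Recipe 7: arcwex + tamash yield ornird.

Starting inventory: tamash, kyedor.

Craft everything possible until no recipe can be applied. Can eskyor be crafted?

eskyor would need kyedor and renlio (Recipe 5), but renlio is never obtained.

No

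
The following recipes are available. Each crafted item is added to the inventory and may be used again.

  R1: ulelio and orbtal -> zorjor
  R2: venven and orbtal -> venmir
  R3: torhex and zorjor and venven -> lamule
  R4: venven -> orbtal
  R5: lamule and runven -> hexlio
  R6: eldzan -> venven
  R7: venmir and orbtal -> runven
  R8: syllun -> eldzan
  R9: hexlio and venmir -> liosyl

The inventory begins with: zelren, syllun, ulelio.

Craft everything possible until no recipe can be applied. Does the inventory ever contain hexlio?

No

hexlio would need lamule and runven (R5), but lamule is never obtained.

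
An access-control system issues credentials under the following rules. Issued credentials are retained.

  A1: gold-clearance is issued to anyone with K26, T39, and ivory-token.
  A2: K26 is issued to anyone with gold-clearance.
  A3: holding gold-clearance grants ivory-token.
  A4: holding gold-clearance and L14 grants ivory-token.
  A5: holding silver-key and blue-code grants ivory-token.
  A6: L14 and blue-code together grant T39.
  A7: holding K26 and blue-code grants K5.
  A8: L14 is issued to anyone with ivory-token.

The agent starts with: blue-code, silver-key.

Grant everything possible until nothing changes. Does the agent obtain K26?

No

K26 would need gold-clearance (A2), but gold-clearance is never granted.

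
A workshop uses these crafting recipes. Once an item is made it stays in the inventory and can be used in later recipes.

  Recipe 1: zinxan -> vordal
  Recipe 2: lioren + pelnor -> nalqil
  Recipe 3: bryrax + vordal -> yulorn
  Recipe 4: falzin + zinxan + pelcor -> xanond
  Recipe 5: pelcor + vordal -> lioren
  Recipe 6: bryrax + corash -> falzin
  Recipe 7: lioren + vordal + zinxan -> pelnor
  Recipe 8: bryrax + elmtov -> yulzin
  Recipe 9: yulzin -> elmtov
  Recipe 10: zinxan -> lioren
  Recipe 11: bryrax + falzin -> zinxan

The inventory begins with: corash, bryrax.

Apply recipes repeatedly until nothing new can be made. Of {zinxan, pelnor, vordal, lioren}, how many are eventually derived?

4

bryrax + corash -> falzin (Recipe 6).
Using Recipe 11, bryrax and falzin make zinxan.
Using Recipe 1, zinxan makes vordal.
zinxan -> lioren (Recipe 10).
lioren + vordal + zinxan -> pelnor (Recipe 7).
zinxan: reached.
pelnor: reached.
vordal: reached.
lioren: reached.
All 4 are reached.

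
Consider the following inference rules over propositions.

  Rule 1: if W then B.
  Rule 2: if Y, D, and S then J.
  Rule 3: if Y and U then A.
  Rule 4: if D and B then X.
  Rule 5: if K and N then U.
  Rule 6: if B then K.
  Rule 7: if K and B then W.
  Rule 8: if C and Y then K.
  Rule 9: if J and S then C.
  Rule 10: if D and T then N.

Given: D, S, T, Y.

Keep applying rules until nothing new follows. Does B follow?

No

B would need W (Rule 1), but W is never established.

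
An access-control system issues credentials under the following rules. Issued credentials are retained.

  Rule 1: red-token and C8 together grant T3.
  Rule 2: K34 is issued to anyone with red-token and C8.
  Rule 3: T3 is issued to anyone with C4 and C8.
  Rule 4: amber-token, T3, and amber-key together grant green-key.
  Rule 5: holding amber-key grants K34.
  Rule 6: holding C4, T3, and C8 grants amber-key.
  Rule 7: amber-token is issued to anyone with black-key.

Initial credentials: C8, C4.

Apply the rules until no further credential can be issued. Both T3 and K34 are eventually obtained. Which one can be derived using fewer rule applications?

T3

T3: Holding C4 and C8 grants T3 (Rule 3). [1 rule application]
K34: Holding C4 and C8 grants T3 (Rule 3). Holding C4, T3, and C8 grants amber-key (Rule 6). Holding amber-key grants K34 (Rule 5). [3 rule applications]
T3 needs fewer.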